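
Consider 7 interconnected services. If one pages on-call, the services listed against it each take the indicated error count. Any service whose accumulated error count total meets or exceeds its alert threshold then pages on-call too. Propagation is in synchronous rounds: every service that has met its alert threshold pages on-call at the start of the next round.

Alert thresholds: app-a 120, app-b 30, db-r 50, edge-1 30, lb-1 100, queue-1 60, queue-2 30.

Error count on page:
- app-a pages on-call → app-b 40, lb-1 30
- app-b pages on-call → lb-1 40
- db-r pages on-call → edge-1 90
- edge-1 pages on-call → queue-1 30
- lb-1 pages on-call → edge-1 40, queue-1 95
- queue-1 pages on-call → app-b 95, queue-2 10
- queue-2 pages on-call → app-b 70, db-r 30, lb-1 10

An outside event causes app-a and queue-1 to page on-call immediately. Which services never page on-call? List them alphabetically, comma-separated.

db-r, edge-1, lb-1, queue-2

Round 1 — app-a, queue-1 page on-call (initial).
  app-b: +40+95 → 135 ≥ 30
  lb-1: +30 → 30 < 100
  queue-2: +10 → 10 < 30
Round 2 — app-b pages on-call.
  lb-1: +40 → 70 < 100
No further pages.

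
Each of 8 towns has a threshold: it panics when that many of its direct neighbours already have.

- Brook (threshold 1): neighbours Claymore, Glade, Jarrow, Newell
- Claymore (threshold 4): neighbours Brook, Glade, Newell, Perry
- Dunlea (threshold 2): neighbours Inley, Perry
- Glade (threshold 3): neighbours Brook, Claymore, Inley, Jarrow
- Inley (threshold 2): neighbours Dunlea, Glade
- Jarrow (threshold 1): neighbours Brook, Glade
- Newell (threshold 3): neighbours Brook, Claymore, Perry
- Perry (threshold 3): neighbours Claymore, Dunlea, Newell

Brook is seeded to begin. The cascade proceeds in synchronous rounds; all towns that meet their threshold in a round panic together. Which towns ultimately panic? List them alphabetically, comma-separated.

Round 1 — Brook panics (initial).
Round 2 — checking thresholds:
  Claymore: 1 of 4 neighbours < 4, holds.
  Glade: 1 of 4 neighbours < 3, holds.
  Jarrow: 1 of 2 neighbours ≥ 1, panics.
  Newell: 1 of 3 neighbours < 3, holds.
Round 3 — no new panics; cascade stops.

Brook, Jarrow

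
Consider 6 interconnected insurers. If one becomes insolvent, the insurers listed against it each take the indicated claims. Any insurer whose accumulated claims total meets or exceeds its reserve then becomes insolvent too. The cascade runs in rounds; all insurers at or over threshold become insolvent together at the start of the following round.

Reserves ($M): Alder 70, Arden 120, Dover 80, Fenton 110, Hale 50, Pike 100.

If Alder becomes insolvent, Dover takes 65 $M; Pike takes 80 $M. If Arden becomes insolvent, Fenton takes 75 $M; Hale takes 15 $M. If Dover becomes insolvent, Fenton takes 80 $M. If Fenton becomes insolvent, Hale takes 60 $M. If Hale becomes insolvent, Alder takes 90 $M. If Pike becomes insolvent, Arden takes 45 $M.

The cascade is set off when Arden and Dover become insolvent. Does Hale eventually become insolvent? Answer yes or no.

yes

Round 1 — Arden, Dover become insolvent (initial).
  Fenton: +75+80 → 155 ≥ 110
  Hale: +15 → 15 < 50
Round 2 — Fenton becomes insolvent.
  Hale: +60 → 75 ≥ 50
Round 3 — Hale becomes insolvent.
  Alder: +90 → 90 ≥ 70
Round 4 — Alder becomes insolvent.
  Pike: +80 → 80 < 100
No further insolvencies.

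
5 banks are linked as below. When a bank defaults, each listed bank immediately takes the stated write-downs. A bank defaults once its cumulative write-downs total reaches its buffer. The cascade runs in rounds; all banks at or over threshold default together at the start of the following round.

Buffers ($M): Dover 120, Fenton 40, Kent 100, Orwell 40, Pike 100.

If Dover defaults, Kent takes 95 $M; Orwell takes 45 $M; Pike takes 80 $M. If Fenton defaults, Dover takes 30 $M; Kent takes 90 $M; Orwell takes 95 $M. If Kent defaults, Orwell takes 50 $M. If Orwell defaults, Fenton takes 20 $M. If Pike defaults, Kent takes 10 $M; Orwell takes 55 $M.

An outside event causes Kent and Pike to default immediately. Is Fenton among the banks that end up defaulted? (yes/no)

Round 1 — Kent, Pike default (initial).
  Orwell: +50+55 → 105 ≥ 40
Round 2 — Orwell defaults.
  Fenton: +20 → 20 < 40
No further defaults.

no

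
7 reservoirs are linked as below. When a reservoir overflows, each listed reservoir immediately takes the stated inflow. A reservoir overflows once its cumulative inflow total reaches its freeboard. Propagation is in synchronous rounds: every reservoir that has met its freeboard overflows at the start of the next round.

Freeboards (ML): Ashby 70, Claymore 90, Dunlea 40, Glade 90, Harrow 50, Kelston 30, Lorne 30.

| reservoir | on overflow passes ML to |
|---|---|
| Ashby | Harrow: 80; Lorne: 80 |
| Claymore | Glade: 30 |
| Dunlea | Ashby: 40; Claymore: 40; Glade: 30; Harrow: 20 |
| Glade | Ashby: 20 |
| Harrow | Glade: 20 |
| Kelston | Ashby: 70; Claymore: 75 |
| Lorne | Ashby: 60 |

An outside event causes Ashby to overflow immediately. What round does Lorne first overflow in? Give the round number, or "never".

Round 1 — Ashby overflows (initial).
  Harrow: +80 → 80 ≥ 50
  Lorne: +80 → 80 ≥ 30
Round 2 — Harrow, Lorne overflow.
  Glade: +20 → 20 < 90
No further overflows.

2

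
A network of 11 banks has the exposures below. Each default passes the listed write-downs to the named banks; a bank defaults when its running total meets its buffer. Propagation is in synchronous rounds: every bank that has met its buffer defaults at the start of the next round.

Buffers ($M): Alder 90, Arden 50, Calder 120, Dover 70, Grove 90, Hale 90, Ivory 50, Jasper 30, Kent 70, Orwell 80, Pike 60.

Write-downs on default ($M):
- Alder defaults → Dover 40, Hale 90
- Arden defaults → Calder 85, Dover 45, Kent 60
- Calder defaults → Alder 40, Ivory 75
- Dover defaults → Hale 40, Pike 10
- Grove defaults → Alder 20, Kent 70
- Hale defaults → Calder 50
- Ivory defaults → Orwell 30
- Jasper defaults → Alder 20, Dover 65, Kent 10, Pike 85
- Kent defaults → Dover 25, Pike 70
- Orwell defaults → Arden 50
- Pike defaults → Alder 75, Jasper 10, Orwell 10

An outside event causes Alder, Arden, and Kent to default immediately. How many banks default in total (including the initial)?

Round 1 — Alder, Arden, Kent default (initial).
  Calder: +85 → 85 < 120
  Dover: +40+45+25 → 110 ≥ 70
  Hale: +90 → 90 ≥ 90
  Pike: +70 → 70 ≥ 60
Round 2 — Dover, Hale, Pike default.
  Calder: +50 → 135 ≥ 120
  Jasper: +10 → 10 < 30
  Orwell: +10 → 10 < 80
Round 3 — Calder defaults.
  Ivory: +75 → 75 ≥ 50
Round 4 — Ivory defaults.
  Orwell: +30 → 40 < 80
No further defaults.

8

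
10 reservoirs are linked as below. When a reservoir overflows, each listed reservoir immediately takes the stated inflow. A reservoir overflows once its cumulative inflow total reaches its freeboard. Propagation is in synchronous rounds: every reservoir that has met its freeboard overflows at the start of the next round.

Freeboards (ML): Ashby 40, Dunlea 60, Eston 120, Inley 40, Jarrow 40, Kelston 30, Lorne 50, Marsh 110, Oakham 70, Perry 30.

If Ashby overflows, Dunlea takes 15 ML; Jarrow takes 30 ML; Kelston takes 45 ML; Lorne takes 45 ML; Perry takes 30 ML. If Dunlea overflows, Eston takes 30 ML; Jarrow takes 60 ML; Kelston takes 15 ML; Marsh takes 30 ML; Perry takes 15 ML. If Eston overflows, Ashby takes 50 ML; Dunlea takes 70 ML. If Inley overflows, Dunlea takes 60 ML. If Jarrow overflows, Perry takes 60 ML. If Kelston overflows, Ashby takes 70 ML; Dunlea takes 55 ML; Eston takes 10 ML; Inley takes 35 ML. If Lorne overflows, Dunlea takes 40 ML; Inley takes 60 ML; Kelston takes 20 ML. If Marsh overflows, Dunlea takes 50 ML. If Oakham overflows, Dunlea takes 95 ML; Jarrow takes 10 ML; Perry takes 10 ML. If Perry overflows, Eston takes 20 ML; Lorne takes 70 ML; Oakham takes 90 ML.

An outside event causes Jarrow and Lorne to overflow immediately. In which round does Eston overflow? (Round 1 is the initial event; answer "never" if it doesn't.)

Round 1 — Jarrow, Lorne overflow (initial).
  Dunlea: +40 → 40 < 60
  Inley: +60 → 60 ≥ 40
  Kelston: +20 → 20 < 30
  Perry: +60 → 60 ≥ 30
Round 2 — Inley, Perry overflow.
  Dunlea: +60 → 100 ≥ 60
  Eston: +20 → 20 < 120
  Oakham: +90 → 90 ≥ 70
Round 3 — Dunlea, Oakham overflow.
  Eston: +30 → 50 < 120
  Kelston: +15 → 35 ≥ 30
  Marsh: +30 → 30 < 110
Round 4 — Kelston overflows.
  Ashby: +70 → 70 ≥ 40
  Eston: +10 → 60 < 120
Round 5 — Ashby overflows.
No further overflows.

never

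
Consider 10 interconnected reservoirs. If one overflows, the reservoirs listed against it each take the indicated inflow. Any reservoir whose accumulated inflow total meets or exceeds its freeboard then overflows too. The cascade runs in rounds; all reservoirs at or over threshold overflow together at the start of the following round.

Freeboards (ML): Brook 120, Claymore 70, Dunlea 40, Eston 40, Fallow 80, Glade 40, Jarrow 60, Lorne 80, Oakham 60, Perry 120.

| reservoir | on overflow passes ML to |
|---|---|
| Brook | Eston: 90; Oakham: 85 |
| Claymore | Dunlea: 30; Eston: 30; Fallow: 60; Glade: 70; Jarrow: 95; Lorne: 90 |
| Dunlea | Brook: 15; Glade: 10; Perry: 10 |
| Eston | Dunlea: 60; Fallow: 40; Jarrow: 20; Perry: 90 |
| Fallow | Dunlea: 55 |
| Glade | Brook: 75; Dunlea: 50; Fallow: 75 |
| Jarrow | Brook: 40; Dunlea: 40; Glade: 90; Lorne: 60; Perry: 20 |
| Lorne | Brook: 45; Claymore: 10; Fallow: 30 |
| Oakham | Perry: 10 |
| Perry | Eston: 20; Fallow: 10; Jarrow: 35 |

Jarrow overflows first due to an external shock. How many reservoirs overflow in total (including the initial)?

8

Round 1 — Jarrow overflows (initial).
  Brook: +40 → 40 < 120
  Dunlea: +40 → 40 ≥ 40
  Glade: +90 → 90 ≥ 40
  Lorne: +60 → 60 < 80
  Perry: +20 → 20 < 120
Round 2 — Dunlea, Glade overflow.
  Brook: +15+75 → 130 ≥ 120
  Fallow: +75 → 75 < 80
  Perry: +10 → 30 < 120
Round 3 — Brook overflows.
  Eston: +90 → 90 ≥ 40
  Oakham: +85 → 85 ≥ 60
Round 4 — Eston, Oakham overflow.
  Fallow: +40 → 115 ≥ 80
  Perry: +90+10 → 130 ≥ 120
Round 5 — Fallow, Perry overflow.
No further overflows.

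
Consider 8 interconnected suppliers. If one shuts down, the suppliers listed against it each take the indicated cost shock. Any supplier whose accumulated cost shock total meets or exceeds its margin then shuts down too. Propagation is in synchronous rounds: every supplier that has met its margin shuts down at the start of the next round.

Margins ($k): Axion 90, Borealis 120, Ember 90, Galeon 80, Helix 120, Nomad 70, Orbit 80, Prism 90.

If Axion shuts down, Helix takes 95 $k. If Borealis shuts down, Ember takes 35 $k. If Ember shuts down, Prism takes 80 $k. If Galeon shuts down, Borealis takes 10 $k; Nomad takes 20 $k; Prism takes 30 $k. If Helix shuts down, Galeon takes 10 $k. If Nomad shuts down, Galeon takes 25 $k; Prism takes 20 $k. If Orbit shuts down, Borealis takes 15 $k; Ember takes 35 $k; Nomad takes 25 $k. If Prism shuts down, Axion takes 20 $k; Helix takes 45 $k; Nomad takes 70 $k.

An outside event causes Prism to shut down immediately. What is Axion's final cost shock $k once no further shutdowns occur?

20

Round 1 — Prism shuts down (initial).
  Axion: +20 → 20 < 90
  Helix: +45 → 45 < 120
  Nomad: +70 → 70 ≥ 70
Round 2 — Nomad shuts down.
  Galeon: +25 → 25 < 80
No further shutdowns.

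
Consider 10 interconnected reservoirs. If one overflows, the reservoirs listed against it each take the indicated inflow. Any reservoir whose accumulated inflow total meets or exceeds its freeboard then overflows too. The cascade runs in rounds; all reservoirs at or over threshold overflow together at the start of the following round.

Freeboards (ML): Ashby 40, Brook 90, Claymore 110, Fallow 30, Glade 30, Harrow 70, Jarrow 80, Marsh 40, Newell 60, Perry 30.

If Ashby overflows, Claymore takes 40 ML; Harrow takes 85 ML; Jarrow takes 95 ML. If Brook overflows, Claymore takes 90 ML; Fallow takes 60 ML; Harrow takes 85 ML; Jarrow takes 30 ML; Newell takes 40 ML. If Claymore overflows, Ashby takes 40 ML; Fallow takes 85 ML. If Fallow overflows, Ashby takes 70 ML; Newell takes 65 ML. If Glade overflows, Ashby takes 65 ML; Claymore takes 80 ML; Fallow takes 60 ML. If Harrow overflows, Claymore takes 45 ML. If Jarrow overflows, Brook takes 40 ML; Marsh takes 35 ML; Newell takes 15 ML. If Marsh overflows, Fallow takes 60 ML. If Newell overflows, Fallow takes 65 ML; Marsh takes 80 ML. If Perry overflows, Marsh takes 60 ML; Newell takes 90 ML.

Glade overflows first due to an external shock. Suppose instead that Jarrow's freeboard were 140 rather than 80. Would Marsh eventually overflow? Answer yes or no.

With Jarrow's freeboard at 140:
Round 1 — Glade overflows (initial).
  Ashby: +65 → 65 ≥ 40
  Claymore: +80 → 80 < 110
  Fallow: +60 → 60 ≥ 30
Round 2 — Ashby, Fallow overflow.
  Claymore: +40 → 120 ≥ 110
  Harrow: +85 → 85 ≥ 70
  Jarrow: +95 → 95 < 140
  Newell: +65 → 65 ≥ 60
Round 3 — Claymore, Harrow, Newell overflow.
  Marsh: +80 → 80 ≥ 40
Round 4 — Marsh overflows.
No further overflows.

yes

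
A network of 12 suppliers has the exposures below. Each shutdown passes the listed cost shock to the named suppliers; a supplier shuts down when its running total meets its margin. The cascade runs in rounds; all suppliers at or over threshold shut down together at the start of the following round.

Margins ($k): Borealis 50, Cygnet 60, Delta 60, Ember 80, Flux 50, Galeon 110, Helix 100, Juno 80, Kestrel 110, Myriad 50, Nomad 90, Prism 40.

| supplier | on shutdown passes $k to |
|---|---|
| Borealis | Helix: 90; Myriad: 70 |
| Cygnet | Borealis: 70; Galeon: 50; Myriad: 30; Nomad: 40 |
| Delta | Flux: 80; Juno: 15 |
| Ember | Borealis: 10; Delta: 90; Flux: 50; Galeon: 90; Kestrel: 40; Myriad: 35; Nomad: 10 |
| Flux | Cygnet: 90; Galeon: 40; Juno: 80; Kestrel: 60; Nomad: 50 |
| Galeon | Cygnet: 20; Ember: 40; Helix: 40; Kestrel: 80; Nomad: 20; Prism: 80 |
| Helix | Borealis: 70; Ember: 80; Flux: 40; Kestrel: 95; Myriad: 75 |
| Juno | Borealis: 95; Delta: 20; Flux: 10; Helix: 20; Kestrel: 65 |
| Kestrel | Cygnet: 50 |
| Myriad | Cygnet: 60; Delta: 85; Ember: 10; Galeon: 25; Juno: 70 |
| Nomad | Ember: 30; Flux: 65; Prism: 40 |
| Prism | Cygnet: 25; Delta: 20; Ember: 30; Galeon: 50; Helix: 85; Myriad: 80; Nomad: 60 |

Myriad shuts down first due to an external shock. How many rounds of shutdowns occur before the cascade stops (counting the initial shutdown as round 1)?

5

Round 1 — Myriad shuts down (initial).
  Cygnet: +60 → 60 ≥ 60
  Delta: +85 → 85 ≥ 60
  Ember: +10 → 10 < 80
  Galeon: +25 → 25 < 110
  Juno: +70 → 70 < 80
Round 2 — Cygnet, Delta shut down.
  Borealis: +70 → 70 ≥ 50
  Flux: +80 → 80 ≥ 50
  Galeon: +50 → 75 < 110
  Juno: +15 → 85 ≥ 80
  Nomad: +40 → 40 < 90
Round 3 — Borealis, Flux, Juno shut down.
  Galeon: +40 → 115 ≥ 110
  Helix: +90+20 → 110 ≥ 100
  Kestrel: +60+65 → 125 ≥ 110
  Nomad: +50 → 90 ≥ 90
Round 4 — Galeon, Helix, Kestrel, Nomad shut down.
  Ember: +40+80+30 → 160 ≥ 80
  Prism: +80+40 → 120 ≥ 40
Round 5 — Ember, Prism shut down.
No further shutdowns.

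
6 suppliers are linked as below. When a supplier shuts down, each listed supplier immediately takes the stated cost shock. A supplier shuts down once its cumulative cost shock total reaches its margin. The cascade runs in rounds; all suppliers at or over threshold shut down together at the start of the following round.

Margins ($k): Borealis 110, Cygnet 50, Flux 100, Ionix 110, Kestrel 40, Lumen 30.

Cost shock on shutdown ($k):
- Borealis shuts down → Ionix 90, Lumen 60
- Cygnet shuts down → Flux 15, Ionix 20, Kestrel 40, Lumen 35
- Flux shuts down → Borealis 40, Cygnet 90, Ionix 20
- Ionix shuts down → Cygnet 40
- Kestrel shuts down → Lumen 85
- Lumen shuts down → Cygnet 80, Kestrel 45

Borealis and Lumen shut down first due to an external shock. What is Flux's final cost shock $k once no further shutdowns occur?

15

Round 1 — Borealis, Lumen shut down (initial).
  Cygnet: +80 → 80 ≥ 50
  Ionix: +90 → 90 < 110
  Kestrel: +45 → 45 ≥ 40
Round 2 — Cygnet, Kestrel shut down.
  Flux: +15 → 15 < 100
  Ionix: +20 → 110 ≥ 110
Round 3 — Ionix shuts down.
No further shutdowns.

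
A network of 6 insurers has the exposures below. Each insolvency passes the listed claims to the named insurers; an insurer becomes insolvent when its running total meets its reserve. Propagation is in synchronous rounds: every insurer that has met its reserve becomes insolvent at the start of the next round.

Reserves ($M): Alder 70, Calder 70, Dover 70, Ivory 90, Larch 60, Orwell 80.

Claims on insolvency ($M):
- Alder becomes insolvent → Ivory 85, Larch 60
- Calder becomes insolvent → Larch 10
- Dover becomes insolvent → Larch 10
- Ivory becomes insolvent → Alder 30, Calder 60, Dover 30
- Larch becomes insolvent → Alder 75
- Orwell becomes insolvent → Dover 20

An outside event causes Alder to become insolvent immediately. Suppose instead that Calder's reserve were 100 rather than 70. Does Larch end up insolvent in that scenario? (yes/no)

yes

With Calder's reserve at 100:
Round 1 — Alder becomes insolvent (initial).
  Ivory: +85 → 85 < 90
  Larch: +60 → 60 ≥ 60
Round 2 — Larch becomes insolvent.
No further insolvencies.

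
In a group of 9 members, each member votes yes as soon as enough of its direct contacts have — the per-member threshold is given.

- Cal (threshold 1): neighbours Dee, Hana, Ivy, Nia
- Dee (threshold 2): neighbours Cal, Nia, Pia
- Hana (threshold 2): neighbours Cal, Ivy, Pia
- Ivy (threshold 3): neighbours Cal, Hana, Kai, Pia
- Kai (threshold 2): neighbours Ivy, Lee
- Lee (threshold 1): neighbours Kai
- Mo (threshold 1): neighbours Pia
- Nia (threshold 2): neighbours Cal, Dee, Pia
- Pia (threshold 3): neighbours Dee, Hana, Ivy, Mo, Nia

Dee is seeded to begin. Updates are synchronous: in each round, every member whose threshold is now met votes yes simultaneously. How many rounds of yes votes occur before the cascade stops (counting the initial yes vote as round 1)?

3

Round 1 — Dee votes yes (initial).
Round 2 — checking thresholds:
  Cal: 1 of 4 neighbours ≥ 1, votes yes.
  Nia: 1 of 3 neighbours < 2, holds.
  Pia: 1 of 5 neighbours < 3, holds.
Round 3 — checking thresholds:
  Hana: 1 of 3 neighbours < 2, holds.
  Ivy: 1 of 4 neighbours < 3, holds.
  Nia: 2 of 3 neighbours ≥ 2, votes yes.
  Pia: 1 of 5 neighbours < 3, holds.
Round 4 — no new yes votes; cascade stops.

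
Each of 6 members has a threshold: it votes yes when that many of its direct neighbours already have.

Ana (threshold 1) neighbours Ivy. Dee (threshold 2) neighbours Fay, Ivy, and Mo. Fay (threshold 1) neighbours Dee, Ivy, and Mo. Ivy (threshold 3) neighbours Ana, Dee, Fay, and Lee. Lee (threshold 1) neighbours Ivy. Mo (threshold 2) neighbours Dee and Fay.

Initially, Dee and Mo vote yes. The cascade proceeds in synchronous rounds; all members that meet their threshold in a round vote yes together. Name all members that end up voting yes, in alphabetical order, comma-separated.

Round 1 — Dee, Mo vote yes (initial).
Round 2 — checking thresholds:
  Fay: 2 of 3 neighbours ≥ 1, votes yes.
  Ivy: 1 of 4 neighbours < 3, holds.
Round 3 — no new yes votes; cascade stops.

Dee, Fay, Mo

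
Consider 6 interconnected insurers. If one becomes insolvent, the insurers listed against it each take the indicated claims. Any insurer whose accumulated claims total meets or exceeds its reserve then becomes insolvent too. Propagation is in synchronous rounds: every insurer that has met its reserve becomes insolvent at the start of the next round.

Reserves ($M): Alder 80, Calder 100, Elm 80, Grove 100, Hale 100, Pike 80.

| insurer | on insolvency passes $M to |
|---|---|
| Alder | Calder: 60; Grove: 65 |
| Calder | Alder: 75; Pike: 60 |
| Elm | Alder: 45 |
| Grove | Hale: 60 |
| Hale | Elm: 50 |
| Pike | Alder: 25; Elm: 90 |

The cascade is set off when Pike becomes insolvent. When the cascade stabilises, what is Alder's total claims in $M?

70

Round 1 — Pike becomes insolvent (initial).
  Alder: +25 → 25 < 80
  Elm: +90 → 90 ≥ 80
Round 2 — Elm becomes insolvent.
  Alder: +45 → 70 < 80
No further insolvencies.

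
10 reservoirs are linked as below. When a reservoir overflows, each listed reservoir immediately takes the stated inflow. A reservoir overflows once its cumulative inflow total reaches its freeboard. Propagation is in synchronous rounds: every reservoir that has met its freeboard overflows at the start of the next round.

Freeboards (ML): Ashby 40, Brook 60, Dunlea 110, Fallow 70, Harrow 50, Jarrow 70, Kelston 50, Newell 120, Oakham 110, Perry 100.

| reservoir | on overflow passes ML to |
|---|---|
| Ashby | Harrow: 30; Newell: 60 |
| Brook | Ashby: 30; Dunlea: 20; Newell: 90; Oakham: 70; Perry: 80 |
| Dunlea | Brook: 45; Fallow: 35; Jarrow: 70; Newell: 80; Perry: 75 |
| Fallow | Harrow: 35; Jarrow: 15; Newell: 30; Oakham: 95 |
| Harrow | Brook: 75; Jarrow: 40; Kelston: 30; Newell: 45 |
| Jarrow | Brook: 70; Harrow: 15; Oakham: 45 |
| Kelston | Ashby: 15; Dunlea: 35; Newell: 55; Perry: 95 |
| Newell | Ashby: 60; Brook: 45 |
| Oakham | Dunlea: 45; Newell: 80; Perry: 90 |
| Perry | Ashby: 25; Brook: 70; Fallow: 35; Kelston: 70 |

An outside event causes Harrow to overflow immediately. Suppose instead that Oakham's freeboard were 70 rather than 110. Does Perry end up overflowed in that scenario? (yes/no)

yes

With Oakham's freeboard at 70:
Round 1 — Harrow overflows (initial).
  Brook: +75 → 75 ≥ 60
  Jarrow: +40 → 40 < 70
  Kelston: +30 → 30 < 50
  Newell: +45 → 45 < 120
Round 2 — Brook overflows.
  Ashby: +30 → 30 < 40
  Dunlea: +20 → 20 < 110
  Newell: +90 → 135 ≥ 120
  Oakham: +70 → 70 ≥ 70
  Perry: +80 → 80 < 100
Round 3 — Newell, Oakham overflow.
  Ashby: +60 → 90 ≥ 40
  Dunlea: +45 → 65 < 110
  Perry: +90 → 170 ≥ 100
Round 4 — Ashby, Perry overflow.
  Fallow: +35 → 35 < 70
  Kelston: +70 → 100 ≥ 50
Round 5 — Kelston overflows.
  Dunlea: +35 → 100 < 110
No further overflows.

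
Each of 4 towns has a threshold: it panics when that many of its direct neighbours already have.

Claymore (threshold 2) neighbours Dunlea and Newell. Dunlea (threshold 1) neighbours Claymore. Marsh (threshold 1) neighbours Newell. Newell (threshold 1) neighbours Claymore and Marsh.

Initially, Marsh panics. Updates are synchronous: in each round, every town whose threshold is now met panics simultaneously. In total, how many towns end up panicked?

2

Round 1 — Marsh panics (initial).
Round 2 — checking thresholds:
  Newell: 1 of 2 neighbours ≥ 1, panics.
Round 3 — no new panics; cascade stops.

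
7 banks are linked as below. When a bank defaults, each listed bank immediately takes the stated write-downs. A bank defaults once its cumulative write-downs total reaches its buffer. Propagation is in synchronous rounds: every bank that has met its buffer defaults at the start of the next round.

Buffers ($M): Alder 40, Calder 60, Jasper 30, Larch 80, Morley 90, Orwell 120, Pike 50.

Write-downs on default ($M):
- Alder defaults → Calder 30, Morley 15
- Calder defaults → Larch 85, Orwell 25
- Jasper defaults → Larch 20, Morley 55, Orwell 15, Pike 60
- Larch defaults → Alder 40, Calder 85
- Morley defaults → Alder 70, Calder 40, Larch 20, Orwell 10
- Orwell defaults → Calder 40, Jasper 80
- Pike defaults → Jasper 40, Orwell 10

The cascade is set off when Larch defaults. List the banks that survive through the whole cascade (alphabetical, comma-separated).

Round 1 — Larch defaults (initial).
  Alder: +40 → 40 ≥ 40
  Calder: +85 → 85 ≥ 60
Round 2 — Alder, Calder default.
  Morley: +15 → 15 < 90
  Orwell: +25 → 25 < 120
No further defaults.

Jasper, Morley, Orwell, Pike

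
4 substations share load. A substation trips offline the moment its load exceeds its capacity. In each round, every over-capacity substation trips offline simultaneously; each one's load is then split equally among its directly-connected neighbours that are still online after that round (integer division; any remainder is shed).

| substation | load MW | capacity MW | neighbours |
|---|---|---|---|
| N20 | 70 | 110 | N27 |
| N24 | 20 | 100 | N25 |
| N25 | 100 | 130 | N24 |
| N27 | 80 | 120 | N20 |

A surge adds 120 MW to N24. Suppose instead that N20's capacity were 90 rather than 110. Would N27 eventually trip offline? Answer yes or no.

no

With N20's capacity at 90:
Round 1 — N24 at 140 > 100. N24 trips offline.
  N24 sheds 140 MW to N25: 140 each.
    N25: 100+140 = 240 > 130
Round 2 — N25 trips offline.
  N25 sheds 240 MW: no online neighbours, lost.
No further trips.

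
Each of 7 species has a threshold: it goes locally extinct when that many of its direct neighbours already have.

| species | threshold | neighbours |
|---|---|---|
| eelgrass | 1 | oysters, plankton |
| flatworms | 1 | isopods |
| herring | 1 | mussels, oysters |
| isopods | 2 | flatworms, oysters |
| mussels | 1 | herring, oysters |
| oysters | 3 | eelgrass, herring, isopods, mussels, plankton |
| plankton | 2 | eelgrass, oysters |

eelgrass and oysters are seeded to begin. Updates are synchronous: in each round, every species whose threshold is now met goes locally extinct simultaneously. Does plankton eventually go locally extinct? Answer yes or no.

Round 1 — eelgrass, oysters go locally extinct (initial).
Round 2 — checking thresholds:
  herring: 1 of 2 neighbours ≥ 1, goes locally extinct.
  isopods: 1 of 2 neighbours < 2, not yet.
  mussels: 1 of 2 neighbours ≥ 1, goes locally extinct.
  plankton: 2 of 2 neighbours ≥ 2, goes locally extinct.
Round 3 — no new extinctions; cascade stops.

yes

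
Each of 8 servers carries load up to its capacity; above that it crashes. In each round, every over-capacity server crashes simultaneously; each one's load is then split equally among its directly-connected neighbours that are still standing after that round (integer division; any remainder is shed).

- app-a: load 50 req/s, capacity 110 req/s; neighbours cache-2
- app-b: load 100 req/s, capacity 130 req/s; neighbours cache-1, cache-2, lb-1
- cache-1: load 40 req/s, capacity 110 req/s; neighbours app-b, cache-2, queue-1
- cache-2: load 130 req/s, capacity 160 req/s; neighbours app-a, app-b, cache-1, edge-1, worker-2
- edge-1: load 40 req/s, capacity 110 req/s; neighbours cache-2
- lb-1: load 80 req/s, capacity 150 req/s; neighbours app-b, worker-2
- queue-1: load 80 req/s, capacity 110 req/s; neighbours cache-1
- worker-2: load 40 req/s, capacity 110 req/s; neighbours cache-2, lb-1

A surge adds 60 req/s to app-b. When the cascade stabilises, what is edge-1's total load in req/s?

85

Round 1 — app-b at 160 > 130. app-b crashes.
  app-b sheds 160 req/s to cache-1, cache-2, lb-1: 53 each (1 lost).
    cache-1: 40+53 = 93 ≤ 110
    cache-2: 130+53 = 183 > 160
    lb-1: 80+53 = 133 ≤ 150
Round 2 — cache-2 crashes.
  cache-2 sheds 183 req/s to app-a, cache-1, edge-1, worker-2: 45 each (3 lost).
    app-a: 50+45 = 95 ≤ 110
    cache-1: 93+45 = 138 > 110
    edge-1: 40+45 = 85 ≤ 110
    worker-2: 40+45 = 85 ≤ 110
Round 3 — cache-1 crashes.
  cache-1 sheds 138 req/s to queue-1: 138 each.
    queue-1: 80+138 = 218 > 110
Round 4 — queue-1 crashes.
  queue-1 sheds 218 req/s: no online neighbours, lost.
No further crashes.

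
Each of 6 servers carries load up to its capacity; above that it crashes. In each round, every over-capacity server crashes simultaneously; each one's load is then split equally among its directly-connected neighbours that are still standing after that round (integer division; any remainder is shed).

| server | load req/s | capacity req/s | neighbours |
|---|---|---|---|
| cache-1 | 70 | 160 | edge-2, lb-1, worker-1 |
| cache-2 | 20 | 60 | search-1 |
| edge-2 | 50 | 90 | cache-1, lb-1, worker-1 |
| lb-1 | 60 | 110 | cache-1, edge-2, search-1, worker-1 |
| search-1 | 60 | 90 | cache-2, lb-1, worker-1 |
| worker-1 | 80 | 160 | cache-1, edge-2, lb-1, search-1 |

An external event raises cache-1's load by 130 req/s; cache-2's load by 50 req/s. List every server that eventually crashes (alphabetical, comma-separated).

cache-1, cache-2, edge-2, lb-1, search-1, worker-1

Round 1 — cache-1 at 200 > 160; cache-2 at 70 > 60. cache-1, cache-2 crash.
  cache-1 sheds 200 req/s to edge-2, lb-1, worker-1: 66 each (2 lost).
    edge-2: 50+66 = 116 > 90
    lb-1: 60+66 = 126 > 110
    worker-1: 80+66 = 146 ≤ 160
  cache-2 sheds 70 req/s to search-1: 70 each.
    search-1: 60+70 = 130 > 90
Round 2 — edge-2, lb-1, search-1 crash.
  edge-2 sheds 116 req/s to worker-1: 116 each.
    worker-1: 146+116 = 262 > 160
  lb-1 sheds 126 req/s to worker-1: 126 each.
    worker-1: 262+126 = 388 > 160
  search-1 sheds 130 req/s to worker-1: 130 each.
    worker-1: 388+130 = 518 > 160
Round 3 — worker-1 crashes.
  worker-1 sheds 518 req/s: no online neighbours, lost.
No further crashes.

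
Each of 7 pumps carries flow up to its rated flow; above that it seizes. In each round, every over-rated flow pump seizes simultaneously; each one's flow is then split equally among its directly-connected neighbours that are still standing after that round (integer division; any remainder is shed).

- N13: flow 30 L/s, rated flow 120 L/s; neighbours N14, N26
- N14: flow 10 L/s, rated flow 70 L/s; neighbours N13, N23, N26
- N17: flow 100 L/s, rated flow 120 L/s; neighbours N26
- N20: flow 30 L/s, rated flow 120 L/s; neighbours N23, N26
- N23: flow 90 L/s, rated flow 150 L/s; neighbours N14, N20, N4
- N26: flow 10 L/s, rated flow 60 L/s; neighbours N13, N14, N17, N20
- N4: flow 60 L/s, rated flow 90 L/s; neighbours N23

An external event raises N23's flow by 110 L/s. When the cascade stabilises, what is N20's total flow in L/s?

Round 1 — N23 at 200 > 150. N23 seizes.
  N23 sheds 200 L/s to N14, N20, N4: 66 each (2 lost).
    N14: 10+66 = 76 > 70
    N20: 30+66 = 96 ≤ 120
    N4: 60+66 = 126 > 90
Round 2 — N14, N4 seize.
  N14 sheds 76 L/s to N13, N26: 38 each.
    N13: 30+38 = 68 ≤ 120
    N26: 10+38 = 48 ≤ 60
  N4 sheds 126 L/s: no online neighbours, lost.
No further seizures.

96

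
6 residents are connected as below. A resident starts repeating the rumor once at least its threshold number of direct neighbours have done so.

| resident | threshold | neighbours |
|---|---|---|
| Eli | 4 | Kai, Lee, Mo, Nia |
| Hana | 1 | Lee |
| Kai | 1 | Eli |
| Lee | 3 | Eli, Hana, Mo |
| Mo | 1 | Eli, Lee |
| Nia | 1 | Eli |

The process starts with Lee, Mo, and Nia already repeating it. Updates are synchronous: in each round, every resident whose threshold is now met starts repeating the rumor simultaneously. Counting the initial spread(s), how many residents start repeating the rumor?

4

Round 1 — Lee, Mo, Nia start repeating the rumor (initial).
Round 2 — checking thresholds:
  Eli: 3 of 4 neighbours < 4, holds.
  Hana: 1 of 1 neighbours ≥ 1, starts repeating the rumor.
Round 3 — no new spreads; cascade stops.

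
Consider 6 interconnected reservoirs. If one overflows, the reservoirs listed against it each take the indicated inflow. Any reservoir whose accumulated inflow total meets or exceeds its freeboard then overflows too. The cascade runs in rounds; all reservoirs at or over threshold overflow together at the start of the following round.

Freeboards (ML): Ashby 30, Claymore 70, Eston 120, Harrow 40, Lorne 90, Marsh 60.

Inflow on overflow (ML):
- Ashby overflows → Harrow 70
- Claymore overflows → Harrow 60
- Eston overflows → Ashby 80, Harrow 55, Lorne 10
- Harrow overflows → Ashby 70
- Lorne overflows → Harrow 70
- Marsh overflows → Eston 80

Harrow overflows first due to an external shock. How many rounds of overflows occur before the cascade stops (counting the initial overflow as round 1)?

Round 1 — Harrow overflows (initial).
  Ashby: +70 → 70 ≥ 30
Round 2 — Ashby overflows.
No further overflows.

2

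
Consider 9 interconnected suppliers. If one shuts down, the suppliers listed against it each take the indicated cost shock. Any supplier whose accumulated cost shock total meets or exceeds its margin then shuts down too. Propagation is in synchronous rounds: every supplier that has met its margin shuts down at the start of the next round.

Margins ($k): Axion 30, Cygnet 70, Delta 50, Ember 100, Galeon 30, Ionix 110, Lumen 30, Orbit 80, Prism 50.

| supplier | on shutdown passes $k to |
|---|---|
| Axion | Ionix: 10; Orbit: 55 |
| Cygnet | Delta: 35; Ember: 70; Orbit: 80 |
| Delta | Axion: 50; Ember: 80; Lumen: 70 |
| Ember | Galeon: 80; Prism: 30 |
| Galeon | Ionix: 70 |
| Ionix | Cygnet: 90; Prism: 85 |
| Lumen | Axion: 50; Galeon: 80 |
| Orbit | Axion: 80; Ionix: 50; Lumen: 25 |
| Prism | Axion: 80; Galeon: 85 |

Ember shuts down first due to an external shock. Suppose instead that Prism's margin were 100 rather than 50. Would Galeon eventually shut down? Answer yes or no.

With Prism's margin at 100:
Round 1 — Ember shuts down (initial).
  Galeon: +80 → 80 ≥ 30
  Prism: +30 → 30 < 100
Round 2 — Galeon shuts down.
  Ionix: +70 → 70 < 110
No further shutdowns.

yes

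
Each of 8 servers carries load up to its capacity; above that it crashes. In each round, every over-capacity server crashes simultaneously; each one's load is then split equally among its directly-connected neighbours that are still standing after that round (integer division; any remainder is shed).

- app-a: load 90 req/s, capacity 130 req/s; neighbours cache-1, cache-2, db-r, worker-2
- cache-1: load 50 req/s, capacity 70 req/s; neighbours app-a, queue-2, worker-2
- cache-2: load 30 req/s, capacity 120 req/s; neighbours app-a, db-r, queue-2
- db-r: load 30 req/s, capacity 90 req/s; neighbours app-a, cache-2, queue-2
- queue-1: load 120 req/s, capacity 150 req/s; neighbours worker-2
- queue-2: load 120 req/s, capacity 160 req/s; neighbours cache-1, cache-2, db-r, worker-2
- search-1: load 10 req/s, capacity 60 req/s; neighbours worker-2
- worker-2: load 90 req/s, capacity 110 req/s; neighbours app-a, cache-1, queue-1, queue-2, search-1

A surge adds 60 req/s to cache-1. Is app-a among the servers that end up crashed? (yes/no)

Round 1 — cache-1 at 110 > 70. cache-1 crashes.
  cache-1 sheds 110 req/s to app-a, queue-2, worker-2: 36 each (2 lost).
    app-a: 90+36 = 126 ≤ 130
    queue-2: 120+36 = 156 ≤ 160
    worker-2: 90+36 = 126 > 110
Round 2 — worker-2 crashes.
  worker-2 sheds 126 req/s to app-a, queue-1, queue-2, search-1: 31 each (2 lost).
    app-a: 126+31 = 157 > 130
    queue-1: 120+31 = 151 > 150
    queue-2: 156+31 = 187 > 160
    search-1: 10+31 = 41 ≤ 60
Round 3 — app-a, queue-1, queue-2 crash.
  app-a sheds 157 req/s to cache-2, db-r: 78 each (1 lost).
    cache-2: 30+78 = 108 ≤ 120
    db-r: 30+78 = 108 > 90
  queue-1 sheds 151 req/s: no online neighbours, lost.
  queue-2 sheds 187 req/s to cache-2, db-r: 93 each (1 lost).
    cache-2: 108+93 = 201 > 120
    db-r: 108+93 = 201 > 90
Round 4 — cache-2, db-r crash.
  cache-2 sheds 201 req/s: no online neighbours, lost.
  db-r sheds 201 req/s: no online neighbours, lost.
No further crashes.

yes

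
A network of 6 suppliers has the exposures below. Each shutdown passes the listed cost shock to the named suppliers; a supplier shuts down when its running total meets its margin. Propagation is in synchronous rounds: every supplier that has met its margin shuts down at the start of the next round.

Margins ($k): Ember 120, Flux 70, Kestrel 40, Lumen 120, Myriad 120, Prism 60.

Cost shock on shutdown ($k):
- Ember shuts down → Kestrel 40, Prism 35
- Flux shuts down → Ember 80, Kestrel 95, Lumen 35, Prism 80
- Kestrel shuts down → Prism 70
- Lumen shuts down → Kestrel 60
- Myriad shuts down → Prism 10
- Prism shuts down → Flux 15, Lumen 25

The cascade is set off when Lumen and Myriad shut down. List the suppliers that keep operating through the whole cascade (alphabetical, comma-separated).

Ember, Flux

Round 1 — Lumen, Myriad shut down (initial).
  Kestrel: +60 → 60 ≥ 40
  Prism: +10 → 10 < 60
Round 2 — Kestrel shuts down.
  Prism: +70 → 80 ≥ 60
Round 3 — Prism shuts down.
  Flux: +15 → 15 < 70
No further shutdowns.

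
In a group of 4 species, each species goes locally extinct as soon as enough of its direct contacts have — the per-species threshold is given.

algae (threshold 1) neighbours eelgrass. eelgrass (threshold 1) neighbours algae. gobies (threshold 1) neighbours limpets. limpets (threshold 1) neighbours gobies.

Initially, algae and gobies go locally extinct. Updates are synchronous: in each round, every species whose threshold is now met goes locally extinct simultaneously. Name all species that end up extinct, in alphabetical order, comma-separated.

Round 1 — algae, gobies go locally extinct (initial).
Round 2 — checking thresholds:
  eelgrass: 1 of 1 neighbours ≥ 1, goes locally extinct.
  limpets: 1 of 1 neighbours ≥ 1, goes locally extinct.
Round 3 — no new extinctions; cascade stops.

algae, eelgrass, gobies, limpets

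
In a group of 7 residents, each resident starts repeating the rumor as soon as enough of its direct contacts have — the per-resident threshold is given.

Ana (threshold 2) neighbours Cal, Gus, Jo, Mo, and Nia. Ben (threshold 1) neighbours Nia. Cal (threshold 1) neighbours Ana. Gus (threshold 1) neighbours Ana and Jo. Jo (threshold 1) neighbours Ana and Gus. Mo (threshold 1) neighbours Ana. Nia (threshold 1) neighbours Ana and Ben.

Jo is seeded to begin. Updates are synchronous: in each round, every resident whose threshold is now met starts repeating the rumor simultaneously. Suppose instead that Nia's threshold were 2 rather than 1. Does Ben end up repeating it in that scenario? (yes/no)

With Nia's threshold at 2:
Round 1 — Jo starts repeating the rumor (initial).
Round 2 — checking thresholds:
  Ana: 1 of 5 neighbours < 2, holds.
  Gus: 1 of 2 neighbours ≥ 1, starts repeating the rumor.
Round 3 — checking thresholds:
  Ana: 2 of 5 neighbours ≥ 2, starts repeating the rumor.
Round 4 — checking thresholds:
  Cal: 1 of 1 neighbours ≥ 1, starts repeating the rumor.
  Mo: 1 of 1 neighbours ≥ 1, starts repeating the rumor.
  Nia: 1 of 2 neighbours < 2, holds.
Round 5 — no new spreads; cascade stops.

no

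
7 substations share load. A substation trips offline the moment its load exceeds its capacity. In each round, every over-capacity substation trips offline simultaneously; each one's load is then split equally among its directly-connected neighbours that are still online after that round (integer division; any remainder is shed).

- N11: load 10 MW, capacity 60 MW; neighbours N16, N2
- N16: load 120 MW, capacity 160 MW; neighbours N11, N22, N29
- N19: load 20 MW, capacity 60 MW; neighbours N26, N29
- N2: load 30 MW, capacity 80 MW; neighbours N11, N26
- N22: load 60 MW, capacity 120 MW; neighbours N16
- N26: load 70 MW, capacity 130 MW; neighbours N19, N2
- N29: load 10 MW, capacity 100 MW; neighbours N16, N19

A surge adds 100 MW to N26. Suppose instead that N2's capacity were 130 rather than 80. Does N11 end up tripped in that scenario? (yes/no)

With N2's capacity at 130:
Round 1 — N26 at 170 > 130. N26 trips offline.
  N26 sheds 170 MW to N19, N2: 85 each.
    N19: 20+85 = 105 > 60
    N2: 30+85 = 115 ≤ 130
Round 2 — N19 trips offline.
  N19 sheds 105 MW to N29: 105 each.
    N29: 10+105 = 115 > 100
Round 3 — N29 trips offline.
  N29 sheds 115 MW to N16: 115 each.
    N16: 120+115 = 235 > 160
Round 4 — N16 trips offline.
  N16 sheds 235 MW to N11, N22: 117 each (1 lost).
    N11: 10+117 = 127 > 60
    N22: 60+117 = 177 > 120
Round 5 — N11, N22 trip offline.
  N11 sheds 127 MW to N2: 127 each.
    N2: 115+127 = 242 > 130
  N22 sheds 177 MW: no online neighbours, lost.
Round 6 — N2 trips offline.
  N2 sheds 242 MW: no online neighbours, lost.
No further trips.

yes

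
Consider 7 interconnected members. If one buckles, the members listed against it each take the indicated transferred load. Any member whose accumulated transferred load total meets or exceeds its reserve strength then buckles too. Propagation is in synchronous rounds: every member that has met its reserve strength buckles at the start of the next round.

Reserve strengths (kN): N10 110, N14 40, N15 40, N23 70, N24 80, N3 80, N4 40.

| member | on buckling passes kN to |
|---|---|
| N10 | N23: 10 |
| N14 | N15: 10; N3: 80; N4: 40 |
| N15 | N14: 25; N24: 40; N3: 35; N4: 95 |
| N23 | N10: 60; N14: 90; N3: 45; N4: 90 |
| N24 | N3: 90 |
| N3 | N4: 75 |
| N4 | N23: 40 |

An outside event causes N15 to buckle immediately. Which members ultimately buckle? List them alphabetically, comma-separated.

N15, N4

Round 1 — N15 buckles (initial).
  N14: +25 → 25 < 40
  N24: +40 → 40 < 80
  N3: +35 → 35 < 80
  N4: +95 → 95 ≥ 40
Round 2 — N4 buckles.
  N23: +40 → 40 < 70
No further bucklings.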